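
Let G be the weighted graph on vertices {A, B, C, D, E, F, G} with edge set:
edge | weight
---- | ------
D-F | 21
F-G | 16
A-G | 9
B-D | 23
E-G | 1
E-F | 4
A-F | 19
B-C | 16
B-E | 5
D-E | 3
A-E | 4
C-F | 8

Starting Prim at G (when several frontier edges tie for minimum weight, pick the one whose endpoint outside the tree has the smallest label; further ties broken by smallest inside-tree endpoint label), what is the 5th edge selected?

B-E

Grow the tree from G using Prim:
Step 1: frontier [E-G 1, A-G 9, F-G 16] → take E-G (1); add E.
Step 2: frontier [D-E 3, A-E 4, E-F 4, B-E 5, A-G 9, F-G 16] → take D-E (3); add D.
Step 3: frontier [D-F 21, B-D 23, A-E 4, E-F 4, B-E 5, A-G 9, F-G 16] → take A-E (4); add A.
Step 4: frontier [A-F 19, D-F 21, B-D 23, E-F 4, B-E 5, F-G 16] → take E-F (4); add F.
Step 5: frontier [B-D 23, B-E 5, C-F 8] → take B-E (5); add B.
Step 6: frontier [B-C 16, C-F 8] → take C-F (8); add C.
The 5th edge added is B-E.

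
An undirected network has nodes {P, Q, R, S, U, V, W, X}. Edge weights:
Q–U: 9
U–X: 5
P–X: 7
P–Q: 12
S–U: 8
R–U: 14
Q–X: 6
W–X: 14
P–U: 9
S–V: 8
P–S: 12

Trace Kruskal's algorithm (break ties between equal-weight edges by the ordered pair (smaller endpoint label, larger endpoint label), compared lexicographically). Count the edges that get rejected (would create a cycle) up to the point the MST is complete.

Sort edges by weight, then run Kruskal:
U–X (5): add — endpoints in different components.
Q–X (6): add — endpoints in different components.
P–X (7): add — endpoints in different components.
S–U (8): add — endpoints in different components.
S–V (8): add — endpoints in different components.
P–U (9): skip — U and P already connected.
Q–U (9): skip — Q and U already connected.
P–Q (12): skip — Q and P already connected.
P–S (12): skip — S and P already connected.
R–U (14): add — endpoints in different components.
W–X (14): add — endpoints in different components.
Edges rejected before the tree was complete: 4.

4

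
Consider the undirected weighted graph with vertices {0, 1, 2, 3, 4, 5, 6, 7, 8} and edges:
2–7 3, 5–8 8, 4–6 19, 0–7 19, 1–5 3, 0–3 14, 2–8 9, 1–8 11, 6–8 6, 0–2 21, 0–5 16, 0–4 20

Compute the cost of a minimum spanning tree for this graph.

78

Prim's algorithm from 7:
Step 1: frontier [2–7 3, 0–7 19] → take 2–7 (3); add 2.
Step 2: frontier [2–8 9, 0–2 21, 0–7 19] → take 2–8 (9); add 8.
Step 3: frontier [0–2 21, 0–7 19, 6–8 6, 5–8 8, 1–8 11] → take 6–8 (6); add 6.
Step 4: frontier [0–2 21, 4–6 19, 0–7 19, 5–8 8, 1–8 11] → take 5–8 (8); add 5.
Step 5: frontier [0–2 21, 1–5 3, 0–5 16, 4–6 19, 0–7 19, 1–8 11] → take 1–5 (3); add 1.
Step 6: frontier [0–2 21, 0–5 16, 4–6 19, 0–7 19] → take 0–5 (16); add 0.
Step 7: frontier [0–3 14, 0–4 20, 4–6 19] → take 0–3 (14); add 3.
Step 8: frontier [0–4 20, 4–6 19] → take 4–6 (19); add 4.
MST edges: 2–7, 2–8, 6–8, 5–8, 1–5, 0–5, 0–3, 4–6; total weight 3+9+6+8+3+16+14+19 = 78.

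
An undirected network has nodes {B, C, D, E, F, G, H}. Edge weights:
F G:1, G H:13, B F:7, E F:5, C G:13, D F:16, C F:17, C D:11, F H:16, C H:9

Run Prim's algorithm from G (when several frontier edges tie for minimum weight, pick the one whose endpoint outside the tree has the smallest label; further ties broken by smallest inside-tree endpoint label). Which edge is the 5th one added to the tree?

C-H

Grow the tree from G using Prim:
Step 1: cheapest edge leaving the tree is F G (1); add F.
Step 2: cheapest edge leaving the tree is E F (5); add E.
Step 3: cheapest edge leaving the tree is B F (7); add B.
Step 4: cheapest edge leaving the tree is C G (13); add C.
Step 5: cheapest edge leaving the tree is C H (9); add H.
Step 6: cheapest edge leaving the tree is C D (11); add D.
The 5th edge added is C H.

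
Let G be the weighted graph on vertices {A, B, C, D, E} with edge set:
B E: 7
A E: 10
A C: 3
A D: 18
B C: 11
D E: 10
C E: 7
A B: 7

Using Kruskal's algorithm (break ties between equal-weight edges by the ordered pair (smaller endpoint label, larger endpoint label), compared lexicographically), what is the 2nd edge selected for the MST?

A-B

Kruskal: consider edges lightest-first.
A C (3): add — endpoints in different components.
A B (7): add — endpoints in different components.
B E (7): add — endpoints in different components.
C E (7): skip — C and E already connected.
A E (10): skip — A and E already connected.
D E (10): add — endpoints in different components.
The 2nd edge added is A B.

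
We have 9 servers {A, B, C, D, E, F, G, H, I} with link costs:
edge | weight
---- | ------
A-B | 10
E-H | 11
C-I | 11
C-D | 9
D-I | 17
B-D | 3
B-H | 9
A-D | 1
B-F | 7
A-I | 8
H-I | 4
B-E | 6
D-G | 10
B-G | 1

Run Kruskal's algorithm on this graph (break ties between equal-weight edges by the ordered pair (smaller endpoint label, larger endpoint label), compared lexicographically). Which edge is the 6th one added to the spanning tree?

Sort edges by weight, then run Kruskal:
A-D (1): add — endpoints in different components.
B-G (1): add — endpoints in different components.
B-D (3): add — endpoints in different components.
H-I (4): add — endpoints in different components.
B-E (6): add — endpoints in different components.
B-F (7): add — endpoints in different components.
A-I (8): add — endpoints in different components.
B-H (9): skip — B and H already connected.
C-D (9): add — endpoints in different components.
The 6th edge added is B-F.

B-F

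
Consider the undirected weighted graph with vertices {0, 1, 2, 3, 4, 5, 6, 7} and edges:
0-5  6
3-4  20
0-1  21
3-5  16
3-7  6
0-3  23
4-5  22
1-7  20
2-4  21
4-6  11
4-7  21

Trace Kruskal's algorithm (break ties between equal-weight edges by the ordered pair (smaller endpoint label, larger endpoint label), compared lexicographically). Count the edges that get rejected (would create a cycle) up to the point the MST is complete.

1

Sort edges by weight, then run Kruskal:
0-5 (6): add — endpoints in different components.
3-7 (6): add — endpoints in different components.
4-6 (11): add — endpoints in different components.
3-5 (16): add — endpoints in different components.
1-7 (20): add — endpoints in different components.
3-4 (20): add — endpoints in different components.
0-1 (21): skip — 0 and 1 already connected.
2-4 (21): add — endpoints in different components.
Edges rejected before the tree was complete: 1.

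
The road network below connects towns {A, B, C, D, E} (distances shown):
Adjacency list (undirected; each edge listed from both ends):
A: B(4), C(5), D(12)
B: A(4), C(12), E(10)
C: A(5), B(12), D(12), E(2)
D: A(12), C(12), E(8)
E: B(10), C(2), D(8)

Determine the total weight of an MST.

19

Prim's algorithm from B:
Step 1: frontier [A—B 4, B—E 10, B—C 12] → take A—B (4); add A.
Step 2: frontier [A—C 5, A—D 12, B—E 10, B—C 12] → take A—C (5); add C.
Step 3: frontier [A—D 12, B—E 10, C—E 2, C—D 12] → take C—E (2); add E.
Step 4: frontier [A—D 12, C—D 12, D—E 8] → take D—E (8); add D.
MST edges: A—B, A—C, C—E, D—E; total weight 4+5+2+8 = 19.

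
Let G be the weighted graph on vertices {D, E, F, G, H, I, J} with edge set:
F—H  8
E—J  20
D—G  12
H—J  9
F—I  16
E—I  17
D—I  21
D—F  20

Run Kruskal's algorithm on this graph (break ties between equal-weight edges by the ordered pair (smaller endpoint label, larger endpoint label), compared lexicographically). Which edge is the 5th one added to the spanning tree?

Sort edges by weight, then run Kruskal:
F—H (8): add. Components now {D} {E} {F,H} {G} {I} {J}
H—J (9): add. Components now {D} {E} {F,H,J} {G} {I}
D—G (12): add. Components now {D,G} {E} {F,H,J} {I}
F—I (16): add. Components now {D,G} {E} {F,H,I,J}
E—I (17): add. Components now {D,G} {E,F,H,I,J}
D—F (20): add. Components now {D,E,F,G,H,I,J}
The 5th edge added is E—I.

E-I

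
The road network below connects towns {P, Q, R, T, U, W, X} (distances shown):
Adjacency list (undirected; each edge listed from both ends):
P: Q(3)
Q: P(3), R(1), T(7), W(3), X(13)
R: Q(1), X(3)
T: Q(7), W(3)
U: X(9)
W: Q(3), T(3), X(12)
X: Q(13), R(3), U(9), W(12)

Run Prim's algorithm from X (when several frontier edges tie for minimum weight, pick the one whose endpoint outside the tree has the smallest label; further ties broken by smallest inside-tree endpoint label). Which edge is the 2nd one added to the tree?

Q-R

Grow the tree from X using Prim:
Step 1: frontier [R—X 3, U—X 9, W—X 12, Q—X 13] → take R—X (3); add R.
Step 2: frontier [Q—R 1, U—X 9, W—X 12, Q—X 13] → take Q—R (1); add Q.
Step 3: frontier [P—Q 3, Q—W 3, Q—T 7, U—X 9, W—X 12] → take P—Q (3); add P.
Step 4: frontier [Q—W 3, Q—T 7, U—X 9, W—X 12] → take Q—W (3); add W.
Step 5: frontier [Q—T 7, T—W 3, U—X 9] → take T—W (3); add T.
Step 6: frontier [U—X 9] → take U—X (9); add U.
The 2nd edge added is Q—R.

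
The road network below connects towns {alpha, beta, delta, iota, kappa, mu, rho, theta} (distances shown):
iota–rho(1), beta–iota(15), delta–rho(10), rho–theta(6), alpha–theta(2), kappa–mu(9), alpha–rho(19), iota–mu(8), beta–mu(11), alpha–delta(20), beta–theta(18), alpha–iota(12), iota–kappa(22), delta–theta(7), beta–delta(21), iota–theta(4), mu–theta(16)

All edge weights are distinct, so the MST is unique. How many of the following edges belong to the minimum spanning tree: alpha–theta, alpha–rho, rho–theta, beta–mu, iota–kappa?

Kruskal's algorithm — process edges by increasing weight (ties by edge label):
iota–rho (1): add — endpoints in different components.
alpha–theta (2): add — endpoints in different components.
iota–theta (4): add — endpoints in different components.
rho–theta (6): skip — theta and rho already connected.
delta–theta (7): add — endpoints in different components.
iota–mu (8): add — endpoints in different components.
kappa–mu (9): add — endpoints in different components.
delta–rho (10): skip — delta and rho already connected.
beta–mu (11): add — endpoints in different components.
MST edge set: {iota–rho, alpha–theta, iota–theta, delta–theta, iota–mu, kappa–mu, beta–mu}.
Of the listed edges, {alpha–theta, beta–mu} are in the MST → 2.

2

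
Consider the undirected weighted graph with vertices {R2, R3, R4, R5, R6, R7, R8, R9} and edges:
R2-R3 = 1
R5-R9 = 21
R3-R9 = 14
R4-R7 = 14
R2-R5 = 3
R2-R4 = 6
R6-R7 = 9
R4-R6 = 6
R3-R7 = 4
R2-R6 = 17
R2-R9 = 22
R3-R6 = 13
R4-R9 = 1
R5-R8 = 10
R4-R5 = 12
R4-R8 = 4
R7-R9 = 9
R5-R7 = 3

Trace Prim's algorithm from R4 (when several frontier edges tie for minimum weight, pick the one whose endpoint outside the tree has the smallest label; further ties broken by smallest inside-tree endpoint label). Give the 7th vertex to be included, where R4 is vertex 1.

Prim's algorithm from R4:
Step 1: cheapest edge leaving the tree is R4-R9 (1); add R9.
Step 2: cheapest edge leaving the tree is R4-R8 (4); add R8.
Step 3: cheapest edge leaving the tree is R2-R4 (6); add R2.
Step 4: cheapest edge leaving the tree is R2-R3 (1); add R3.
Step 5: cheapest edge leaving the tree is R2-R5 (3); add R5.
Step 6: cheapest edge leaving the tree is R5-R7 (3); add R7.
Step 7: cheapest edge leaving the tree is R4-R6 (6); add R6.
Vertex order: R4, R9, R8, R2, R3, R5, R7, R6. The 7th vertex is R7.

R7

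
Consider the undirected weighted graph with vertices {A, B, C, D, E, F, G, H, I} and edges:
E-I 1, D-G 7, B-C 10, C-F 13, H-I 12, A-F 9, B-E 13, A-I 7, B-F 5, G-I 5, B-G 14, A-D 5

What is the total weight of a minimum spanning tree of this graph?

Kruskal's algorithm — process edges by increasing weight (ties by edge label):
E-I (1): add — endpoints in different components.
A-D (5): add — endpoints in different components.
B-F (5): add — endpoints in different components.
G-I (5): add — endpoints in different components.
A-I (7): add — endpoints in different components.
D-G (7): skip — D and G already connected.
A-F (9): add — endpoints in different components.
B-C (10): add — endpoints in different components.
H-I (12): add — endpoints in different components.
MST edges: E-I, A-D, B-F, G-I, A-I, A-F, B-C, H-I; total weight 1+5+5+5+7+9+10+12 = 54.

54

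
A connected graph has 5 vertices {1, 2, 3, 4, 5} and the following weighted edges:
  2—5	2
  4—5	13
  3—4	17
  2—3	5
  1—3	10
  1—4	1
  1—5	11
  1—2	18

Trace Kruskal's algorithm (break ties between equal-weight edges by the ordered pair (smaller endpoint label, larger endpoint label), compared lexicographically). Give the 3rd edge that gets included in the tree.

2-3

Sort edges by weight, then run Kruskal:
1—4 (1): add. Components now {1,4} {2} {3} {5}
2—5 (2): add. Components now {1,4} {2,5} {3}
2—3 (5): add. Components now {1,4} {2,3,5}
1—3 (10): add. Components now {1,2,3,4,5}
The 3rd edge added is 2—3.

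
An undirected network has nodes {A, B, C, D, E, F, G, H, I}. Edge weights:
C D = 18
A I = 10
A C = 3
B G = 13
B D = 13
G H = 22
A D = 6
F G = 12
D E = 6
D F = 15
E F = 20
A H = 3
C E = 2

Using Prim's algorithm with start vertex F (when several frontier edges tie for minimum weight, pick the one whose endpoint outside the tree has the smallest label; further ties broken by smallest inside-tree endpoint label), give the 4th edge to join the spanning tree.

Prim's algorithm from F:
Step 1: cheapest edge leaving the tree is F G (12); add G.
Step 2: cheapest edge leaving the tree is B G (13); add B.
Step 3: cheapest edge leaving the tree is B D (13); add D.
Step 4: cheapest edge leaving the tree is A D (6); add A.
Step 5: cheapest edge leaving the tree is A C (3); add C.
Step 6: cheapest edge leaving the tree is C E (2); add E.
Step 7: cheapest edge leaving the tree is A H (3); add H.
Step 8: cheapest edge leaving the tree is A I (10); add I.
The 4th edge added is A D.

A-D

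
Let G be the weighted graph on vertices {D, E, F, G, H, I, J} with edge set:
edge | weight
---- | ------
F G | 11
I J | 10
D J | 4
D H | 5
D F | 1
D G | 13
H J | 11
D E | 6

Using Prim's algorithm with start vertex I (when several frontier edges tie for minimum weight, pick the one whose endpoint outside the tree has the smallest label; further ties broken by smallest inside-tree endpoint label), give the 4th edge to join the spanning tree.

Grow the tree from I using Prim:
Step 1: cheapest edge leaving the tree is I J (10); add J.
Step 2: cheapest edge leaving the tree is D J (4); add D.
Step 3: cheapest edge leaving the tree is D F (1); add F.
Step 4: cheapest edge leaving the tree is D H (5); add H.
Step 5: cheapest edge leaving the tree is D E (6); add E.
Step 6: cheapest edge leaving the tree is F G (11); add G.
The 4th edge added is D H.

D-H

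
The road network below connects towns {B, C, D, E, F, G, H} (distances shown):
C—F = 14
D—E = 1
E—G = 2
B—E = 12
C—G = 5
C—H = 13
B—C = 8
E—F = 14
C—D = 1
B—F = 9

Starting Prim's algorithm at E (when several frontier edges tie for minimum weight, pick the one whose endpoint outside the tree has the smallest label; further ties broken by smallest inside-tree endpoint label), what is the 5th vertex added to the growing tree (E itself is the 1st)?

B

Grow the tree from E using Prim:
Step 1: cheapest edge leaving the tree is D—E (1); add D.
Step 2: cheapest edge leaving the tree is C—D (1); add C.
Step 3: cheapest edge leaving the tree is E—G (2); add G.
Step 4: cheapest edge leaving the tree is B—C (8); add B.
Step 5: cheapest edge leaving the tree is B—F (9); add F.
Step 6: cheapest edge leaving the tree is C—H (13); add H.
Vertex order: E, D, C, G, B, F, H. The 5th vertex is B.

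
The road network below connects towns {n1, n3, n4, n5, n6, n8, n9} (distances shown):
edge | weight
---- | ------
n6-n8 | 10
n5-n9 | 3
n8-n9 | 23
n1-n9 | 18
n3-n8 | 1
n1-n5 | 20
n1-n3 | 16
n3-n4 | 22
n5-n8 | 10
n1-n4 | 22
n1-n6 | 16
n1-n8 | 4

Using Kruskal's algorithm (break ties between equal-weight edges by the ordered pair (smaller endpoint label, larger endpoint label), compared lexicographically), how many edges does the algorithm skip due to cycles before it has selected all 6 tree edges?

Kruskal's algorithm — process edges by increasing weight (ties by edge label):
n3-n8 (1): add — endpoints in different components.
n5-n9 (3): add — endpoints in different components.
n1-n8 (4): add — endpoints in different components.
n5-n8 (10): add — endpoints in different components.
n6-n8 (10): add — endpoints in different components.
n1-n3 (16): skip — n3 and n1 already connected.
n1-n6 (16): skip — n6 and n1 already connected.
n1-n9 (18): skip — n9 and n1 already connected.
n1-n5 (20): skip — n1 and n5 already connected.
n1-n4 (22): add — endpoints in different components.
Edges rejected before the tree was complete: 4.

4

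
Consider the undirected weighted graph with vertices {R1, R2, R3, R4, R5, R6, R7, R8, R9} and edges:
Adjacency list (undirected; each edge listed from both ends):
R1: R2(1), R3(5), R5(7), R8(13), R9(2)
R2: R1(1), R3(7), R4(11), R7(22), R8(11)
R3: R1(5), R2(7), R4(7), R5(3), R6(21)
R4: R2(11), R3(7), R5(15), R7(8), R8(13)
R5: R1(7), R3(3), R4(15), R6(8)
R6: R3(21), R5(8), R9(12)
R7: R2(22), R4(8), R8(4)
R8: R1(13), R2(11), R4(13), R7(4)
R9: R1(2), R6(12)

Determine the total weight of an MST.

38

Grow the tree from R9 using Prim:
Step 1: cheapest edge leaving the tree is R1–R9 (2); add R1.
Step 2: cheapest edge leaving the tree is R1–R2 (1); add R2.
Step 3: cheapest edge leaving the tree is R1–R3 (5); add R3.
Step 4: cheapest edge leaving the tree is R3–R5 (3); add R5.
Step 5: cheapest edge leaving the tree is R3–R4 (7); add R4.
Step 6: cheapest edge leaving the tree is R5–R6 (8); add R6.
Step 7: cheapest edge leaving the tree is R4–R7 (8); add R7.
Step 8: cheapest edge leaving the tree is R7–R8 (4); add R8.
MST edges: R1–R9, R1–R2, R1–R3, R3–R5, R3–R4, R5–R6, R4–R7, R7–R8; total weight 2+1+5+3+7+8+8+4 = 38.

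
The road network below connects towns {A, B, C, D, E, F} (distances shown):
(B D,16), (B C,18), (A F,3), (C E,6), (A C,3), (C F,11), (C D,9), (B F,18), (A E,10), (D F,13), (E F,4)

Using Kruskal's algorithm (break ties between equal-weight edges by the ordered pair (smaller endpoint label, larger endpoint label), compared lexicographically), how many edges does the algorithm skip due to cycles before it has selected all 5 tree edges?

Sort edges by weight, then run Kruskal:
A C (3): add — endpoints in different components.
A F (3): add — endpoints in different components.
E F (4): add — endpoints in different components.
C E (6): skip — C and E already connected.
C D (9): add — endpoints in different components.
A E (10): skip — A and E already connected.
C F (11): skip — C and F already connected.
D F (13): skip — D and F already connected.
B D (16): add — endpoints in different components.
Edges rejected before the tree was complete: 4.

4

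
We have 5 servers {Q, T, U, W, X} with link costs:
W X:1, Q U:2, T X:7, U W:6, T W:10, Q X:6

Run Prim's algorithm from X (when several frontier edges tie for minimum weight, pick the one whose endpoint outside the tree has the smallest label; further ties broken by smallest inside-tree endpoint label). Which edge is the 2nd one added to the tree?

Prim's algorithm from X:
Step 1: frontier [W X 1, Q X 6, T X 7] → take W X (1); add W.
Step 2: frontier [U W 6, T W 10, Q X 6, T X 7] → take Q X (6); add Q.
Step 3: frontier [Q U 2, U W 6, T W 10, T X 7] → take Q U (2); add U.
Step 4: frontier [T W 10, T X 7] → take T X (7); add T.
The 2nd edge added is Q X.

Q-X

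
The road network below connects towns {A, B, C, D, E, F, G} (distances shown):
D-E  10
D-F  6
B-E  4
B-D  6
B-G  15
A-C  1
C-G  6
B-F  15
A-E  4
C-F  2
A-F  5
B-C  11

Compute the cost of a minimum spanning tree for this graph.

23

Prim's algorithm from A:
Step 1: cheapest edge leaving the tree is A-C (1); add C.
Step 2: cheapest edge leaving the tree is C-F (2); add F.
Step 3: cheapest edge leaving the tree is A-E (4); add E.
Step 4: cheapest edge leaving the tree is B-E (4); add B.
Step 5: cheapest edge leaving the tree is B-D (6); add D.
Step 6: cheapest edge leaving the tree is C-G (6); add G.
MST edges: A-C, C-F, A-E, B-E, B-D, C-G; total weight 1+2+4+4+6+6 = 23.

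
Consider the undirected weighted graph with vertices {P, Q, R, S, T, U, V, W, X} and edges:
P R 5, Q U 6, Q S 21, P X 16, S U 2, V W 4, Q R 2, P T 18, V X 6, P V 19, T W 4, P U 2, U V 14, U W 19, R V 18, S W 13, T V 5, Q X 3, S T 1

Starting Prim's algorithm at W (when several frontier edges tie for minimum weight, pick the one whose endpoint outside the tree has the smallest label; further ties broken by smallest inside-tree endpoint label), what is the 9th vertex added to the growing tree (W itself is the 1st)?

Grow the tree from W using Prim:
Step 1: cheapest edge leaving the tree is T W (4); add T.
Step 2: cheapest edge leaving the tree is S T (1); add S.
Step 3: cheapest edge leaving the tree is S U (2); add U.
Step 4: cheapest edge leaving the tree is P U (2); add P.
Step 5: cheapest edge leaving the tree is V W (4); add V.
Step 6: cheapest edge leaving the tree is P R (5); add R.
Step 7: cheapest edge leaving the tree is Q R (2); add Q.
Step 8: cheapest edge leaving the tree is Q X (3); add X.
Vertex order: W, T, S, U, P, V, R, Q, X. The 9th vertex is X.

X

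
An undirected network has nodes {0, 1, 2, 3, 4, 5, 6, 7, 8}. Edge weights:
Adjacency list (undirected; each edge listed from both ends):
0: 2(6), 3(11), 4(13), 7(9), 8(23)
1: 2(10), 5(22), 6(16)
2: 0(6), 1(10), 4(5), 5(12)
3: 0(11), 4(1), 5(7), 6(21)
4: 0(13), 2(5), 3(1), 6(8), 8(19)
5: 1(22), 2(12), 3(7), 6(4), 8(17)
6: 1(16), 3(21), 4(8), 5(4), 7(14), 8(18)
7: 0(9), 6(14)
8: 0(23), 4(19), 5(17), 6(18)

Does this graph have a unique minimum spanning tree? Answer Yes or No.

Kruskal's algorithm — process edges by increasing weight (ties by edge label):
3 4 (1): add — endpoints in different components.
5 6 (4): add — endpoints in different components.
2 4 (5): add — endpoints in different components.
0 2 (6): add — endpoints in different components.
3 5 (7): add — endpoints in different components.
4 6 (8): skip — 4 and 6 already connected.
0 7 (9): add — endpoints in different components.
1 2 (10): add — endpoints in different components.
0 3 (11): skip — 0 and 3 already connected.
2 5 (12): skip — 2 and 5 already connected.
0 4 (13): skip — 0 and 4 already connected.
6 7 (14): skip — 6 and 7 already connected.
1 6 (16): skip — 1 and 6 already connected.
5 8 (17): add — endpoints in different components.
Every non-tree edge has weight strictly greater than the heaviest edge on the tree path between its endpoints, so the MST is unique.

Yes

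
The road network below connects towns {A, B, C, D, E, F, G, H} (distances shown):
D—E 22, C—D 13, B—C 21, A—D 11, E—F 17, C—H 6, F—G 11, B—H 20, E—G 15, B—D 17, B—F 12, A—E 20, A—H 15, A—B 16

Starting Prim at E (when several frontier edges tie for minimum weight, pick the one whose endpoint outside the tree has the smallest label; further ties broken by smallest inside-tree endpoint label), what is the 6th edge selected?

C-D

Prim's algorithm from E:
Step 1: frontier [E—G 15, E—F 17, A—E 20, D—E 22] → take E—G (15); add G.
Step 2: frontier [E—F 17, A—E 20, D—E 22, F—G 11] → take F—G (11); add F.
Step 3: frontier [A—E 20, D—E 22, B—F 12] → take B—F (12); add B.
Step 4: frontier [A—B 16, B—D 17, B—H 20, B—C 21, A—E 20, D—E 22] → take A—B (16); add A.
Step 5: frontier [A—D 11, A—H 15, B—D 17, B—H 20, B—C 21, D—E 22] → take A—D (11); add D.
Step 6: frontier [A—H 15, B—H 20, B—C 21, C—D 13] → take C—D (13); add C.
Step 7: frontier [A—H 15, B—H 20, C—H 6] → take C—H (6); add H.
The 6th edge added is C—D.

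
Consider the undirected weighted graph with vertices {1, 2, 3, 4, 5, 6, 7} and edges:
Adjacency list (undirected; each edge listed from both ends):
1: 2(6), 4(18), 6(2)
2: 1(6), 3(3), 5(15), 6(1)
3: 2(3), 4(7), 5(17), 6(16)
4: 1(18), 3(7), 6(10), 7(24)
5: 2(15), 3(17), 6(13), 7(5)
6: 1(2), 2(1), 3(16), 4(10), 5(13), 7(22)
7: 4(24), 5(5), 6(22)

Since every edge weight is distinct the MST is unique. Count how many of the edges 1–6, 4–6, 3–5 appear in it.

1

Kruskal's algorithm — process edges by increasing weight (ties by edge label):
2–6 (1): add. Components now {1} {2,6} {3} {4} {5} {7}
1–6 (2): add. Components now {1,2,6} {3} {4} {5} {7}
2–3 (3): add. Components now {1,2,3,6} {4} {5} {7}
5–7 (5): add. Components now {1,2,3,6} {4} {5,7}
1–2 (6): skip — 1 and 2 already connected.
3–4 (7): add. Components now {1,2,3,4,6} {5,7}
4–6 (10): skip — 4 and 6 already connected.
5–6 (13): add. Components now {1,2,3,4,5,6,7}
MST edge set: {2–6, 1–6, 2–3, 5–7, 3–4, 5–6}.
Of the listed edges, {1–6} are in the MST → 1.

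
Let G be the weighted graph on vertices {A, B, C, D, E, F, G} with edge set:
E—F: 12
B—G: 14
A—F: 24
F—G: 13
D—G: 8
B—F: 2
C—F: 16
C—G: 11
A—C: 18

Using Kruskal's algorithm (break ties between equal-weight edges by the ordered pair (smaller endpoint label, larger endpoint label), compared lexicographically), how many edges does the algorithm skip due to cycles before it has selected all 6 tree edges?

Kruskal's algorithm — process edges by increasing weight (ties by edge label):
B—F (2): add — endpoints in different components.
D—G (8): add — endpoints in different components.
C—G (11): add — endpoints in different components.
E—F (12): add — endpoints in different components.
F—G (13): add — endpoints in different components.
B—G (14): skip — B and G already connected.
C—F (16): skip — C and F already connected.
A—C (18): add — endpoints in different components.
Edges rejected before the tree was complete: 2.

2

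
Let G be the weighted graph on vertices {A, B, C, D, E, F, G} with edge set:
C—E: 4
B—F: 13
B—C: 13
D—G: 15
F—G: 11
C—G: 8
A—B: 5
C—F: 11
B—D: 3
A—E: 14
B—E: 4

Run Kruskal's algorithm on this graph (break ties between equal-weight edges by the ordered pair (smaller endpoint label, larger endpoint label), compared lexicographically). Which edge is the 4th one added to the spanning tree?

Sort edges by weight, then run Kruskal:
B—D (3): add. Components now {A} {B,D} {C} {E} {F} {G}
B—E (4): add. Components now {A} {B,D,E} {C} {F} {G}
C—E (4): add. Components now {A} {B,C,D,E} {F} {G}
A—B (5): add. Components now {A,B,C,D,E} {F} {G}
C—G (8): add. Components now {A,B,C,D,E,G} {F}
C—F (11): add. Components now {A,B,C,D,E,F,G}
The 4th edge added is A—B.

A-B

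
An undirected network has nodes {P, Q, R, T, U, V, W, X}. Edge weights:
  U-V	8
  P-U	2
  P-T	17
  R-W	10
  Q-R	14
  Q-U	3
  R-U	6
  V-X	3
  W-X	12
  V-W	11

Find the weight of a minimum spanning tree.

49

Prim, starting at V.
Step 1: frontier [V-X 3, U-V 8, V-W 11] → take V-X (3); add X.
Step 2: frontier [U-V 8, V-W 11, W-X 12] → take U-V (8); add U.
Step 3: frontier [P-U 2, Q-U 3, R-U 6, V-W 11, W-X 12] → take P-U (2); add P.
Step 4: frontier [P-T 17, Q-U 3, R-U 6, V-W 11, W-X 12] → take Q-U (3); add Q.
Step 5: frontier [P-T 17, Q-R 14, R-U 6, V-W 11, W-X 12] → take R-U (6); add R.
Step 6: frontier [P-T 17, R-W 10, V-W 11, W-X 12] → take R-W (10); add W.
Step 7: frontier [P-T 17] → take P-T (17); add T.
MST edges: V-X, U-V, P-U, Q-U, R-U, R-W, P-T; total weight 3+8+2+3+6+10+17 = 49.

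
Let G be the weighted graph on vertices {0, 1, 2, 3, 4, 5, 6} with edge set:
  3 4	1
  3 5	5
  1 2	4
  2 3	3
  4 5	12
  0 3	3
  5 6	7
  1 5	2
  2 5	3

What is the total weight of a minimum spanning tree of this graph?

Prim's algorithm from 6:
Step 1: cheapest edge leaving the tree is 5 6 (7); add 5.
Step 2: cheapest edge leaving the tree is 1 5 (2); add 1.
Step 3: cheapest edge leaving the tree is 2 5 (3); add 2.
Step 4: cheapest edge leaving the tree is 2 3 (3); add 3.
Step 5: cheapest edge leaving the tree is 3 4 (1); add 4.
Step 6: cheapest edge leaving the tree is 0 3 (3); add 0.
MST edges: 5 6, 1 5, 2 5, 2 3, 3 4, 0 3; total weight 7+2+3+3+1+3 = 19.

19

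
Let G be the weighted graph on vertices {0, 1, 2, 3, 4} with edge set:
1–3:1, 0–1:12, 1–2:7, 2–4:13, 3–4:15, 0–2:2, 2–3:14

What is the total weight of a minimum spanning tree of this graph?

Kruskal: consider edges lightest-first.
1–3 (1): add — endpoints in different components.
0–2 (2): add — endpoints in different components.
1–2 (7): add — endpoints in different components.
0–1 (12): skip — 0 and 1 already connected.
2–4 (13): add — endpoints in different components.
MST edges: 1–3, 0–2, 1–2, 2–4; total weight 1+2+7+13 = 23.

23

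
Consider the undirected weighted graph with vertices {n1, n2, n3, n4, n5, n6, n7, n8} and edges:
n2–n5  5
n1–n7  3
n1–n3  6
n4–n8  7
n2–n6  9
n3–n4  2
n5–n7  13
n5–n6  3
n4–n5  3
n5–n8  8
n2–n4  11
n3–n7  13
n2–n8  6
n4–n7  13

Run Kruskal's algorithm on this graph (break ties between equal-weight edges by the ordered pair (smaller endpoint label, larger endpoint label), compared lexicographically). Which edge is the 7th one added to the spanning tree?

Kruskal: consider edges lightest-first.
n3–n4 (2): add — endpoints in different components.
n1–n7 (3): add — endpoints in different components.
n4–n5 (3): add — endpoints in different components.
n5–n6 (3): add — endpoints in different components.
n2–n5 (5): add — endpoints in different components.
n1–n3 (6): add — endpoints in different components.
n2–n8 (6): add — endpoints in different components.
The 7th edge added is n2–n8.

n2-n8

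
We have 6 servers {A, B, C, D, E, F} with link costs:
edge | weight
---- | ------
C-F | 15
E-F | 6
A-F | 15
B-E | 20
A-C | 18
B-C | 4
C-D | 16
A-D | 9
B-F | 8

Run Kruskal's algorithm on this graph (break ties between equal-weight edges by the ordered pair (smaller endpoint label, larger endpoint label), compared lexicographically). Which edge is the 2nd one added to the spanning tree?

Kruskal: consider edges lightest-first.
B-C (4): add — endpoints in different components.
E-F (6): add — endpoints in different components.
B-F (8): add — endpoints in different components.
A-D (9): add — endpoints in different components.
A-F (15): add — endpoints in different components.
The 2nd edge added is E-F.

E-F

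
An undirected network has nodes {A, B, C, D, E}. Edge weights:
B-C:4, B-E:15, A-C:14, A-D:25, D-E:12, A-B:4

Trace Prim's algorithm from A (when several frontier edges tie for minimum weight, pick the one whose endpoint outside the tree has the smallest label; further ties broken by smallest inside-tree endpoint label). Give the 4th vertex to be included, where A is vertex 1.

Grow the tree from A using Prim:
Step 1: cheapest edge leaving the tree is A-B (4); add B.
Step 2: cheapest edge leaving the tree is B-C (4); add C.
Step 3: cheapest edge leaving the tree is B-E (15); add E.
Step 4: cheapest edge leaving the tree is D-E (12); add D.
Vertex order: A, B, C, E, D. The 4th vertex is E.

E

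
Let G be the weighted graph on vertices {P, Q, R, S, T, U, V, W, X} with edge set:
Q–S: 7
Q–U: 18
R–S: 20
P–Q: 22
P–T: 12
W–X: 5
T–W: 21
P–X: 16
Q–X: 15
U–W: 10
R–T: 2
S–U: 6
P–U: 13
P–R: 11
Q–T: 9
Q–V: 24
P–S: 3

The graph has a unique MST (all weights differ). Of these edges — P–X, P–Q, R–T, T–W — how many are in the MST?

Kruskal's algorithm — process edges by increasing weight (ties by edge label):
R–T (2): add — endpoints in different components.
P–S (3): add — endpoints in different components.
W–X (5): add — endpoints in different components.
S–U (6): add — endpoints in different components.
Q–S (7): add — endpoints in different components.
Q–T (9): add — endpoints in different components.
U–W (10): add — endpoints in different components.
P–R (11): skip — P and R already connected.
P–T (12): skip — P and T already connected.
P–U (13): skip — P and U already connected.
Q–X (15): skip — Q and X already connected.
P–X (16): skip — P and X already connected.
Q–U (18): skip — Q and U already connected.
R–S (20): skip — S and R already connected.
T–W (21): skip — W and T already connected.
P–Q (22): skip — Q and P already connected.
Q–V (24): add — endpoints in different components.
MST edge set: {R–T, P–S, W–X, S–U, Q–S, Q–T, U–W, Q–V}.
Of the listed edges, {R–T} are in the MST → 1.

1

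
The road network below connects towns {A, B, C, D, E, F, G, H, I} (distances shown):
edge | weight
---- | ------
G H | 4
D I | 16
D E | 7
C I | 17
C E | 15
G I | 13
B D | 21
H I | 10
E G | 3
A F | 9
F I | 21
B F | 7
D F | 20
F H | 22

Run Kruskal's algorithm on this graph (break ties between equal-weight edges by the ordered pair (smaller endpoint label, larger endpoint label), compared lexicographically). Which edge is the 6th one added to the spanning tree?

Kruskal: consider edges lightest-first.
E G (3): add — endpoints in different components.
G H (4): add — endpoints in different components.
B F (7): add — endpoints in different components.
D E (7): add — endpoints in different components.
A F (9): add — endpoints in different components.
H I (10): add — endpoints in different components.
G I (13): skip — G and I already connected.
C E (15): add — endpoints in different components.
D I (16): skip — D and I already connected.
C I (17): skip — C and I already connected.
D F (20): add — endpoints in different components.
The 6th edge added is H I.

H-I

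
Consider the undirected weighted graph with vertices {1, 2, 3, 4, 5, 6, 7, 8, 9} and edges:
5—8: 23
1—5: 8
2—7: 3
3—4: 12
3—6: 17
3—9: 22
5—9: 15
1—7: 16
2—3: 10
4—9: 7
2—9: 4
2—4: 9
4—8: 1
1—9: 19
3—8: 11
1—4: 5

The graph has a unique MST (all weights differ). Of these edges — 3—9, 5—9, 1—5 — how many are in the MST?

1

Sort edges by weight, then run Kruskal:
4—8 (1): add — endpoints in different components.
2—7 (3): add — endpoints in different components.
2—9 (4): add — endpoints in different components.
1—4 (5): add — endpoints in different components.
4—9 (7): add — endpoints in different components.
1—5 (8): add — endpoints in different components.
2—4 (9): skip — 2 and 4 already connected.
2—3 (10): add — endpoints in different components.
3—8 (11): skip — 3 and 8 already connected.
3—4 (12): skip — 3 and 4 already connected.
5—9 (15): skip — 5 and 9 already connected.
1—7 (16): skip — 1 and 7 already connected.
3—6 (17): add — endpoints in different components.
MST edge set: {4—8, 2—7, 2—9, 1—4, 4—9, 1—5, 2—3, 3—6}.
Of the listed edges, {1—5} are in the MST → 1.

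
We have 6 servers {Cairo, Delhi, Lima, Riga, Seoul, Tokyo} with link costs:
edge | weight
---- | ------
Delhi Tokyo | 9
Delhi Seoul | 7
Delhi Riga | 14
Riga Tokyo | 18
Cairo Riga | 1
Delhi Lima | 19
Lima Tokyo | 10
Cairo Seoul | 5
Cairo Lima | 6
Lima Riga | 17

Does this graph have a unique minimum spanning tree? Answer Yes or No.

Yes

Kruskal's algorithm — process edges by increasing weight (ties by edge label):
Cairo Riga (1): add — endpoints in different components.
Cairo Seoul (5): add — endpoints in different components.
Cairo Lima (6): add — endpoints in different components.
Delhi Seoul (7): add — endpoints in different components.
Delhi Tokyo (9): add — endpoints in different components.
Every non-tree edge has weight strictly greater than the heaviest edge on the tree path between its endpoints, so the MST is unique.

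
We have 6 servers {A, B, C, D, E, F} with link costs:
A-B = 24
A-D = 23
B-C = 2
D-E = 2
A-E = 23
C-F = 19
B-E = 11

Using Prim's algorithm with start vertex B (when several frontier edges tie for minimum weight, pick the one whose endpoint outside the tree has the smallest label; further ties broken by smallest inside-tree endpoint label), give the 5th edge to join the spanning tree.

A-D

Prim's algorithm from B:
Step 1: cheapest edge leaving the tree is B-C (2); add C.
Step 2: cheapest edge leaving the tree is B-E (11); add E.
Step 3: cheapest edge leaving the tree is D-E (2); add D.
Step 4: cheapest edge leaving the tree is C-F (19); add F.
Step 5: cheapest edge leaving the tree is A-D (23); add A.
The 5th edge added is A-D.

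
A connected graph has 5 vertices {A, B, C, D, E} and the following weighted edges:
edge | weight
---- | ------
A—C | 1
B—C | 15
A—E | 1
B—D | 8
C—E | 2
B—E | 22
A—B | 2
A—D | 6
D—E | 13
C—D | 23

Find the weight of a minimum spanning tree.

10

Kruskal's algorithm — process edges by increasing weight (ties by edge label):
A—C (1): add. Components now {A,C} {B} {D} {E}
A—E (1): add. Components now {A,C,E} {B} {D}
A—B (2): add. Components now {A,B,C,E} {D}
C—E (2): skip — C and E already connected.
A—D (6): add. Components now {A,B,C,D,E}
MST edges: A—C, A—E, A—B, A—D; total weight 1+1+2+6 = 10.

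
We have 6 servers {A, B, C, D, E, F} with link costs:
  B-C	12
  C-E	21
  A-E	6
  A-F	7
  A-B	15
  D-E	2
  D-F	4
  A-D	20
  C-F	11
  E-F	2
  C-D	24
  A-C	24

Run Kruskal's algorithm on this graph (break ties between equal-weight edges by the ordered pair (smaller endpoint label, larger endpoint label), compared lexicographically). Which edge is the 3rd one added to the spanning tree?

A-E

Kruskal: consider edges lightest-first.
D-E (2): add — endpoints in different components.
E-F (2): add — endpoints in different components.
D-F (4): skip — D and F already connected.
A-E (6): add — endpoints in different components.
A-F (7): skip — A and F already connected.
C-F (11): add — endpoints in different components.
B-C (12): add — endpoints in different components.
The 3rd edge added is A-E.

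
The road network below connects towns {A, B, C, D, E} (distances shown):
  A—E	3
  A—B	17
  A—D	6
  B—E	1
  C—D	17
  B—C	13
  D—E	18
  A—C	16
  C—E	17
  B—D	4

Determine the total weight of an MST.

Grow the tree from E using Prim:
Step 1: frontier [B—E 1, A—E 3, C—E 17, D—E 18] → take B—E (1); add B.
Step 2: frontier [B—D 4, B—C 13, A—B 17, A—E 3, C—E 17, D—E 18] → take A—E (3); add A.
Step 3: frontier [A—D 6, A—C 16, B—D 4, B—C 13, C—E 17, D—E 18] → take B—D (4); add D.
Step 4: frontier [A—C 16, B—C 13, C—D 17, C—E 17] → take B—C (13); add C.
MST edges: B—E, A—E, B—D, B—C; total weight 1+3+4+13 = 21.

21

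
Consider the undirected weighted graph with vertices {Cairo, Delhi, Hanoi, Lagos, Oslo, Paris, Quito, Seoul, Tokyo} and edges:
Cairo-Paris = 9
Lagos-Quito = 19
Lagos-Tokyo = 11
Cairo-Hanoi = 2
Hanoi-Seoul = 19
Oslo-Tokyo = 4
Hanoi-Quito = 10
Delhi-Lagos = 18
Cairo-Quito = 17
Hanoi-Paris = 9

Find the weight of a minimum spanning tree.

Sort edges by weight, then run Kruskal:
Cairo-Hanoi (2): add — endpoints in different components.
Oslo-Tokyo (4): add — endpoints in different components.
Cairo-Paris (9): add — endpoints in different components.
Hanoi-Paris (9): skip — Paris and Hanoi already connected.
Hanoi-Quito (10): add — endpoints in different components.
Lagos-Tokyo (11): add — endpoints in different components.
Cairo-Quito (17): skip — Cairo and Quito already connected.
Delhi-Lagos (18): add — endpoints in different components.
Hanoi-Seoul (19): add — endpoints in different components.
Lagos-Quito (19): add — endpoints in different components.
MST edges: Cairo-Hanoi, Oslo-Tokyo, Cairo-Paris, Hanoi-Quito, Lagos-Tokyo, Delhi-Lagos, Hanoi-Seoul, Lagos-Quito; total weight 2+4+9+10+11+18+19+19 = 92.

92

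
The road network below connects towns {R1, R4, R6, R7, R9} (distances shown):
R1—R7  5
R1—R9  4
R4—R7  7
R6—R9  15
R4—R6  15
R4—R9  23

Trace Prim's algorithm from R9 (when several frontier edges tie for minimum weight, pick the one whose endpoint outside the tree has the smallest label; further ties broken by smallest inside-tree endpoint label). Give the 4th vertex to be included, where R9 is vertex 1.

Grow the tree from R9 using Prim:
Step 1: frontier [R1—R9 4, R6—R9 15, R4—R9 23] → take R1—R9 (4); add R1.
Step 2: frontier [R1—R7 5, R6—R9 15, R4—R9 23] → take R1—R7 (5); add R7.
Step 3: frontier [R4—R7 7, R6—R9 15, R4—R9 23] → take R4—R7 (7); add R4.
Step 4: frontier [R4—R6 15, R6—R9 15] → take R4—R6 (15); add R6.
Vertex order: R9, R1, R7, R4, R6. The 4th vertex is R4.

R4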